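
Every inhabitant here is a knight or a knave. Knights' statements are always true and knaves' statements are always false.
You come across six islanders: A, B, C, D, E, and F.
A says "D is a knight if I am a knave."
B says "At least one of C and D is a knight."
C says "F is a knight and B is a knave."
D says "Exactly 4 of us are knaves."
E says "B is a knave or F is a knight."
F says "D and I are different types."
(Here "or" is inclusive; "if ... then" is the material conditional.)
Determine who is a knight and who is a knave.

A is a knave, and the claim "D is a knight if I am a knave" is indeed False.
B is a knave, so "at least one of C and D is a knight" must be False — and it is.
Since C is a knave, "F is a knight and B is a knave" needs to be False, which holds.
D (knave): "exactly 4 of us are knaves" — False. ✓
As a knight, E's statement "B is a knave or F is a knight" should be True; it is.
F is a knave, and the claim "D and I are different types" is indeed False.

A is a knave, B is a knave, C is a knave, D is a knave, E is a knight, and F is a knave.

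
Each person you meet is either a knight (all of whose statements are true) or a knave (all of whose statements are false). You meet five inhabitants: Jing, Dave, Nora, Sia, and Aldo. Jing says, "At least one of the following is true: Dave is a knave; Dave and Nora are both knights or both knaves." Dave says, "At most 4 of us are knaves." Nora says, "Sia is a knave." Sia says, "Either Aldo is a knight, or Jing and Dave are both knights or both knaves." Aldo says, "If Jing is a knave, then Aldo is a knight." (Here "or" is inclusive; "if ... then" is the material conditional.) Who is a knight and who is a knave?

Knights: Dave, Sia, and Aldo. Knaves: Jing and Nora.

As a knave, Jing's statement "at least one of the following is true: Dave is a knave; Dave and Nora are both knights or both knaves" should be false; it is.
Since Dave is a knight, "at most 4 of us are knaves" needs to be true, which holds.
As a knave, Nora's statement "Sia is a knave" should be false; it is.
Sia is a knight, and the claim "either Aldo is a knight, or Jing and Dave are both knights or both knaves" is indeed true.
Aldo is a knight, so "if Jing is a knave, then Aldo is a knight" must be true — and it is.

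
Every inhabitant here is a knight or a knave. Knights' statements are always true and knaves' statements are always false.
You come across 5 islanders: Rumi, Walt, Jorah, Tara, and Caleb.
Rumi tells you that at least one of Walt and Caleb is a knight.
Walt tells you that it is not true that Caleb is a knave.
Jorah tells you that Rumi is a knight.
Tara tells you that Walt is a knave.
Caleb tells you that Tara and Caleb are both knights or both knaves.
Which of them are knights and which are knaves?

Rumi is a knave, Walt is a knave, Jorah is a knave, Tara is a knight, and Caleb is a knave.

Suppose Rumi is a knight. Then Rumi's statement "at least one of Walt and Caleb is a knight" would have to be true. Checking the 16 ways to assign the others, none is consistent with every speaker.
(For instance, with Walt=knave, Jorah=knave, Tara=knight, Caleb=knave, Rumi's claim "at least one of Walt and Caleb is a knight" comes out false where it would need to be true.)
So Rumi must be a knave, making "at least one of Walt and Caleb is a knight" false. Taking Rumi=knave, Walt=knave, Jorah=knave, Tara=knight, Caleb=knave, each remaining statement checks out:
  Walt (knave): "it is not true that Caleb is a knave" — false. ✓
  Jorah (knave): "Rumi is a knight" — false. ✓
  Tara (knight): "Walt is a knave" — true. ✓
  Caleb (knave): "Tara and Caleb are both knights or both knaves" — false. ✓
This is the unique consistent assignment.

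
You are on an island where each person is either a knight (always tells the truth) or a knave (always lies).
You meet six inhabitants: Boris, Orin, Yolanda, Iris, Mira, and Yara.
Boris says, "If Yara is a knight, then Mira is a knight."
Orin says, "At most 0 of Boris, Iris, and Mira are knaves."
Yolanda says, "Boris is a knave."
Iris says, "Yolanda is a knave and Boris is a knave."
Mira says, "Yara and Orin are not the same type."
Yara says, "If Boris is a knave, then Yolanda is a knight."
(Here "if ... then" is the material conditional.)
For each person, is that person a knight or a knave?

Boris is a knight, Orin is a knave, Yolanda is a knave, Iris is a knave, Mira is a knight, and Yara is a knight.

Since Boris is a knight, "if Yara is a knight, then Mira is a knight" needs to be True, which holds.
Since Orin is a knave, "at most 0 of Boris, Iris, and Mira are knaves" needs to be False, which holds.
Yolanda is a knave; "Boris is a knave" is False, as required.
Iris is a knave, and the claim "Yolanda is a knave and Boris is a knave" is indeed False.
As a knight, Mira's statement "Yara and Orin are not the same type" should be True; it is.
Yara is a knight, and the claim "if Boris is a knave, then Yolanda is a knight" is indeed True.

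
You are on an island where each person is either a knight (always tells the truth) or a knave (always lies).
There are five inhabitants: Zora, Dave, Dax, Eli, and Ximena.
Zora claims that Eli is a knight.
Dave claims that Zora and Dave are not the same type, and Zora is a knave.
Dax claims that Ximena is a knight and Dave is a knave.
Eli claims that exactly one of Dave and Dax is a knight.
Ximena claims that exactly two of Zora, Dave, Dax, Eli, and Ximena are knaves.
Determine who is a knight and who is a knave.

Zora is a knave, Dave is a knave, Dax is a knave, Eli is a knave, and Ximena is a knave.

Since Zora is a knave, "Eli is a knight" needs to be False, which holds.
Dave is a knave; "Zora and Dave are not the same type, and Zora is a knave" is False, as required.
Dax is a knave, so "Ximena is a knight and Dave is a knave" must be False — and it is.
Since Eli is a knave, "exactly one of Dave and Dax is a knight" needs to be False, which holds.
Ximena is a knave, and the claim "exactly two of Zora, Dave, Dax, Eli, and Ximena are knaves" is indeed False.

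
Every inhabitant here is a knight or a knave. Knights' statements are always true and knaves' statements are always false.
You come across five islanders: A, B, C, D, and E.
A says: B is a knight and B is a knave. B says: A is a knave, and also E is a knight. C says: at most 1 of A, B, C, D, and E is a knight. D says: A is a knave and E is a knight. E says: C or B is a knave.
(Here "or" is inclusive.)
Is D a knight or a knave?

D is a knight.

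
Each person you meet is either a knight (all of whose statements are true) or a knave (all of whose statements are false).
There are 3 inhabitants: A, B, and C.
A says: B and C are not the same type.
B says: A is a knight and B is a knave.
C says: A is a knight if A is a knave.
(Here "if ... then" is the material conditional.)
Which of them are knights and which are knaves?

A is a knave, so "B and C are not the same type" must be false — and it is.
B is a knave, so "A is a knight and B is a knave" must be false — and it is.
As a knave, C's statement "A is a knight if A is a knave" should be false; it is.

A is a knave, B is a knave, and C is a knave.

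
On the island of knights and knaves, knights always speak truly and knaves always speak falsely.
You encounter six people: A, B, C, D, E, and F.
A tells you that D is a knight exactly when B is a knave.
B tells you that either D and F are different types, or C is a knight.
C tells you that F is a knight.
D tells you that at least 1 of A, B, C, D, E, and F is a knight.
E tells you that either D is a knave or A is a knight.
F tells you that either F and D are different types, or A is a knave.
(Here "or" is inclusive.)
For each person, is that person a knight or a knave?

Knights: B, C, D, and F. Knaves: A and E.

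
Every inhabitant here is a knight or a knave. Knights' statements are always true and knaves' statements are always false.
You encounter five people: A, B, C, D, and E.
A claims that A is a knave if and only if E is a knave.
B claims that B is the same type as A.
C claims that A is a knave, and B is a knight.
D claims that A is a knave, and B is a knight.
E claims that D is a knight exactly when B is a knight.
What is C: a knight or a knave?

C is a knave.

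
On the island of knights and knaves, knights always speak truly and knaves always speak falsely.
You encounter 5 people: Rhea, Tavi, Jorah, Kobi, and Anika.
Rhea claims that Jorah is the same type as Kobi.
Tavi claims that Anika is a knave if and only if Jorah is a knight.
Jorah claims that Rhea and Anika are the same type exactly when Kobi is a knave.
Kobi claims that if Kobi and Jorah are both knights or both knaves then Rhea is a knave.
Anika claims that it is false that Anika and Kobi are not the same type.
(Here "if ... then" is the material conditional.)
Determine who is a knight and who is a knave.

Knights: Kobi. Knaves: Rhea, Tavi, Jorah, and Anika.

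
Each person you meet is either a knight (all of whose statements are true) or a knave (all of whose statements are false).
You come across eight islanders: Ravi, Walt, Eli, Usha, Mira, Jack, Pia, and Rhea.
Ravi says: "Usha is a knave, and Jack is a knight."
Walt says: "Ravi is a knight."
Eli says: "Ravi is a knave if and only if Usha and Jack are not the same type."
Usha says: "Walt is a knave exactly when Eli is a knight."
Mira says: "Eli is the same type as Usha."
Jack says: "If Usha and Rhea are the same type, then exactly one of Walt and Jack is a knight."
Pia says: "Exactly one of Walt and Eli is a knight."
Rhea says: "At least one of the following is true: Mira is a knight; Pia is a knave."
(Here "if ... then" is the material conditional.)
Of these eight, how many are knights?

5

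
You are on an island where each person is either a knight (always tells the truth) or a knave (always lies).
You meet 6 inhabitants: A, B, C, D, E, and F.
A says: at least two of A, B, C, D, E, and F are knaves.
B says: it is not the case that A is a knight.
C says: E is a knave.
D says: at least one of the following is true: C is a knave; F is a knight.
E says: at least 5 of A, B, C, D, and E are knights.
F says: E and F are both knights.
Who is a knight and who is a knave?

Knights: A and C. Knaves: B, D, E, and F.

A (knight): "at least two of A, B, C, D, E, and F are knaves" — true. ✓
B is a knave, and the claim "it is not the case that A is a knight" is indeed False.
As a knight, C's statement "E is a knave" should be true; it is.
As a knave, D's statement "at least one of the following is true: C is a knave; F is a knight" should be False; it is.
E is a knave; "at least 5 of A, B, C, D, and E are knights" is False, as required.
F is a knave; "E and F are both knights" is False, as required.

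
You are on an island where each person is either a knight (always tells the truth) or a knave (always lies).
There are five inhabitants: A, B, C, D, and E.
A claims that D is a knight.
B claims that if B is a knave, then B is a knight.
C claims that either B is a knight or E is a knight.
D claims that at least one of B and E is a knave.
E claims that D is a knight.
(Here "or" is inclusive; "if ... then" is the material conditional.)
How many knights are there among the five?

4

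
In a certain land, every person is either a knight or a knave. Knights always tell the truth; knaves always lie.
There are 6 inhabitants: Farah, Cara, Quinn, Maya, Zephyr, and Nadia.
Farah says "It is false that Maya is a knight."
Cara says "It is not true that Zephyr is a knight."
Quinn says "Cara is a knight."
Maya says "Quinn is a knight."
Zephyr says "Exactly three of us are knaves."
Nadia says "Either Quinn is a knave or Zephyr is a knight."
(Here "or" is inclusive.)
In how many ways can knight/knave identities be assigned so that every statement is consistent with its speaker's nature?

1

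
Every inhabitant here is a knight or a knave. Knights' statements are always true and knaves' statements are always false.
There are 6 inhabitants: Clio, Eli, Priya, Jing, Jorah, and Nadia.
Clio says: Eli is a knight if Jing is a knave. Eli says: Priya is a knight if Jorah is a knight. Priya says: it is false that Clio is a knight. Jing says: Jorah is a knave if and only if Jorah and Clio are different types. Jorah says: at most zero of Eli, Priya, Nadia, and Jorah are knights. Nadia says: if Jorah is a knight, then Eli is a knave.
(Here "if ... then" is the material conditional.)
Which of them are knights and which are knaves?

Clio is a knight; "Eli is a knight if Jing is a knave" is true, as required.
As a knight, Eli's statement "Priya is a knight if Jorah is a knight" should be true; it is.
Priya (knave): "it is false that Clio is a knight" — False. ✓
As a knight, Jing's statement "Jorah is a knave if and only if Jorah and Clio are different types" should be true; it is.
Since Jorah is a knave, "at most zero of Eli, Priya, Nadia, and Jorah are knights" needs to be False, which holds.
Nadia is a knight, and the claim "if Jorah is a knight, then Eli is a knave" is indeed true.

Clio is a knight, Eli is a knight, Priya is a knave, Jing is a knight, Jorah is a knave, and Nadia is a knight.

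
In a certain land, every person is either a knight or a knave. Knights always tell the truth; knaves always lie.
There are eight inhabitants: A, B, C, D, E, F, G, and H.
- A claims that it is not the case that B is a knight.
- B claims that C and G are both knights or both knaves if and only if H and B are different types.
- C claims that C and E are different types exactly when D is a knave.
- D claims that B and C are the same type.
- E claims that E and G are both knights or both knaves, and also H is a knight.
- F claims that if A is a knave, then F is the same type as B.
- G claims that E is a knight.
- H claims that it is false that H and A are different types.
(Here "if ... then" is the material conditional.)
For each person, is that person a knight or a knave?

Knights: A, D, E, F, G, and H. Knaves: B and C.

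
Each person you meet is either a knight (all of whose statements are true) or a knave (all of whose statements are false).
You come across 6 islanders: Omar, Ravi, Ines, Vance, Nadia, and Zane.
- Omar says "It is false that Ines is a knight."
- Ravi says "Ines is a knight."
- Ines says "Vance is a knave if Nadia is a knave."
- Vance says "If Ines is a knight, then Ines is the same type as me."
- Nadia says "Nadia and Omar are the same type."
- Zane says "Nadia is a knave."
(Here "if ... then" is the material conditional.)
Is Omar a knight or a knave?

Consistent assignments: {Omar=knight, Ravi=knave, Ines=knave, Vance=knight, Nadia=knave, Zane=knight}
In every consistent assignment, Omar is a knight.

Omar is a knight.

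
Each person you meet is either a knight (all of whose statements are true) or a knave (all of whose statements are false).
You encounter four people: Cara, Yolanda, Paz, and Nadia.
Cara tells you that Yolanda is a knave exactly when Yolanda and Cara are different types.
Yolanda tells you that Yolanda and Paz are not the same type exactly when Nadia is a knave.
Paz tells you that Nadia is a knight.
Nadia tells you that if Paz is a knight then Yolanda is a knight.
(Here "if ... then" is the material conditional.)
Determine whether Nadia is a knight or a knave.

Nadia is a knight.

Consistent assignments: {Cara=knight, Yolanda=knight, Paz=knight, Nadia=knight}; {Cara=knave, Yolanda=knight, Paz=knight, Nadia=knight}
In every consistent assignment, Nadia is a knight.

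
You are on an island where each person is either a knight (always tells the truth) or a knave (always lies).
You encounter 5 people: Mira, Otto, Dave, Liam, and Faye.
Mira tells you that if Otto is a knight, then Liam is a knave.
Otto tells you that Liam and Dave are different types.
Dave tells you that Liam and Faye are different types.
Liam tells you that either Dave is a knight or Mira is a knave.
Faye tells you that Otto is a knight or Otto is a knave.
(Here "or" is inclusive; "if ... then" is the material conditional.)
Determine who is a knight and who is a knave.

Knights: Otto, Liam, and Faye. Knaves: Mira and Dave.

Mira is a knave, and the claim "if Otto is a knight, then Liam is a knave" is indeed False.
Otto is a knight; "Liam and Dave are different types" is True, as required.
As a knave, Dave's statement "Liam and Faye are different types" should be False; it is.
As a knight, Liam's statement "either Dave is a knight or Mira is a knave" should be True; it is.
Faye (knight): "Otto is a knight or Otto is a knave" — True. ✓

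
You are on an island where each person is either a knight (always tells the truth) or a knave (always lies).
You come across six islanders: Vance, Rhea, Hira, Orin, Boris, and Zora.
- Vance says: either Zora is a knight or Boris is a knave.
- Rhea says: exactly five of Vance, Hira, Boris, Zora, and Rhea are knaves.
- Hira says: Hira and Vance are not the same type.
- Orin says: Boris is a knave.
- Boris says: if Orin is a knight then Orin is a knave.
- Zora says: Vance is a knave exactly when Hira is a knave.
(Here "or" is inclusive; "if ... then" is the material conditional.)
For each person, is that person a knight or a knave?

Knights: Hira and Boris. Knaves: Vance, Rhea, Orin, and Zora.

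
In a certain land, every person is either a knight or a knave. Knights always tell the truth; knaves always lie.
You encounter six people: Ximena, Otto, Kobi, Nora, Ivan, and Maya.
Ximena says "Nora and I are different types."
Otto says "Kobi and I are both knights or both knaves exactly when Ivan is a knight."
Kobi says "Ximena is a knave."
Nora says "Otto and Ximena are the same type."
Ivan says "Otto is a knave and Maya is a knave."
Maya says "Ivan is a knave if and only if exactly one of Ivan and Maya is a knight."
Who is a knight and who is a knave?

Ximena is a knight, Otto is a knave, Kobi is a knave, Nora is a knave, Ivan is a knave, and Maya is a knight.

As a knight, Ximena's statement "Nora and I are different types" should be true; it is.
Otto is a knave; "Kobi and I are both knights or both knaves exactly when Ivan is a knight" is false, as required.
As a knave, Kobi's statement "Ximena is a knave" should be false; it is.
Nora is a knave; "Otto and Ximena are the same type" is false, as required.
Ivan is a knave, and the claim "Otto is a knave and Maya is a knave" is indeed false.
Maya is a knight; "Ivan is a knave if and only if exactly one of Ivan and Maya is a knight" is true, as required.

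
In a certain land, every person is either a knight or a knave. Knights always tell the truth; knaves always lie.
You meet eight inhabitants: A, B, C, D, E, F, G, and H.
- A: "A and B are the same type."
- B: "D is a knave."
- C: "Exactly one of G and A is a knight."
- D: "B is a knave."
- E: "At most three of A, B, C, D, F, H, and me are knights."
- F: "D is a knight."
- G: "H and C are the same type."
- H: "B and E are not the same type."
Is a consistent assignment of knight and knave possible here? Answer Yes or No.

Yes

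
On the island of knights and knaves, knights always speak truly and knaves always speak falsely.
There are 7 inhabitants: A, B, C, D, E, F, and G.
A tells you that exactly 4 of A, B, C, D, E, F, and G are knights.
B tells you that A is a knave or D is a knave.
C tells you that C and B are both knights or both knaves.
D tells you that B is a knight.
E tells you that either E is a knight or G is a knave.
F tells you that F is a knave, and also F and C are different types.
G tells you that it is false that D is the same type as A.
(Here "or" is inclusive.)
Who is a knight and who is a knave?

A is a knave, B is a knight, C is a knave, D is a knight, E is a knave, F is a knave, and G is a knight.

A is a knave, and the claim "exactly 4 of A, B, C, D, E, F, and G are knights" is indeed false.
B (knight): "A is a knave or D is a knave" — true. ✓
C is a knave, so "C and B are both knights or both knaves" must be false — and it is.
D is a knight, and the claim "B is a knight" is indeed true.
E is a knave, and the claim "either E is a knight or G is a knave" is indeed false.
Since F is a knave, "F is a knave, and also F and C are different types" needs to be false, which holds.
G is a knight, and the claim "it is false that D is the same type as A" is indeed true.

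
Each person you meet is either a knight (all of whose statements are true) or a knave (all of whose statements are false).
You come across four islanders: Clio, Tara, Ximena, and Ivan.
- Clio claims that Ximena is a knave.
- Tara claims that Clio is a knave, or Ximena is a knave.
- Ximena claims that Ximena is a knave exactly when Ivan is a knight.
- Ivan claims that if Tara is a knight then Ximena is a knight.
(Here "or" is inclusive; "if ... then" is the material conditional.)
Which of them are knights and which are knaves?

Since Clio is a knight, "Ximena is a knave" needs to be True, which holds.
Tara is a knight, and the claim "Clio is a knave, or Ximena is a knave" is indeed True.
Ximena is a knave; "Ximena is a knave exactly when Ivan is a knight" is false, as required.
Ivan is a knave; "if Tara is a knight then Ximena is a knight" is false, as required.

Clio is a knight, Tara is a knight, Ximena is a knave, and Ivan is a knave.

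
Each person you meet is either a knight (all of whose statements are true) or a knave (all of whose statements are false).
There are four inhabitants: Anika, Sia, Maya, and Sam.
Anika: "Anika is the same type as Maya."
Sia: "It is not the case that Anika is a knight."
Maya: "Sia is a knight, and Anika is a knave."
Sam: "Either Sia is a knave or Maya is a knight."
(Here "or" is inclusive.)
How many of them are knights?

3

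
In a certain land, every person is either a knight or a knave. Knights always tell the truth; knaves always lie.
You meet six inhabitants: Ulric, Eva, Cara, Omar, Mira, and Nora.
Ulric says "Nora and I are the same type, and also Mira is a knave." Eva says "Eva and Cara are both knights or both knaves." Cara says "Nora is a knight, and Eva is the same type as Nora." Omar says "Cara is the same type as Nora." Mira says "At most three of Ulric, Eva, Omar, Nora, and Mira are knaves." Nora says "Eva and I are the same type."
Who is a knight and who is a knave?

Ulric is a knave, Eva is a knight, Cara is a knight, Omar is a knight, Mira is a knight, and Nora is a knight.

Ulric is a knave, and the claim "Nora and I are the same type, and also Mira is a knave" is indeed False.
As a knight, Eva's statement "Eva and Cara are both knights or both knaves" should be True; it is.
Since Cara is a knight, "Nora is a knight, and Eva is the same type as Nora" needs to be True, which holds.
Since Omar is a knight, "Cara is the same type as Nora" needs to be True, which holds.
Since Mira is a knight, "at most three of Ulric, Eva, Omar, Nora, and Mira are knaves" needs to be True, which holds.
As a knight, Nora's statement "Eva and I are the same type" should be True; it is.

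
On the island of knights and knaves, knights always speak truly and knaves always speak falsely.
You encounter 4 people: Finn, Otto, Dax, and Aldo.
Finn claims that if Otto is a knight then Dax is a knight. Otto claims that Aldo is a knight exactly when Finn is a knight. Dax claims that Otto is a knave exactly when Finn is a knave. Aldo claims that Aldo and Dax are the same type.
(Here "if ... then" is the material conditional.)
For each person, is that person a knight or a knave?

Suppose Finn is a knave. Then Finn's statement "if Otto is a knight then Dax is a knight" would have to be false. Checking the 8 ways to assign the others, none is consistent with every speaker.
(For instance, with Otto=knight, Dax=knight, Aldo=knight, Finn's claim "if Otto is a knight then Dax is a knight" comes out true where it would need to be false.)
So Finn must be a knight, making "if Otto is a knight then Dax is a knight" true. Taking Finn=knight, Otto=knight, Dax=knight, Aldo=knight, each remaining statement checks out:
  Otto (knight): "Aldo is a knight exactly when Finn is a knight" — true. ✓
  Dax (knight): "Otto is a knave exactly when Finn is a knave" — true. ✓
  Aldo (knight): "Aldo and Dax are the same type" — true. ✓
This is the unique consistent assignment.

Knights: Finn, Otto, Dax, and Aldo. Knaves: none.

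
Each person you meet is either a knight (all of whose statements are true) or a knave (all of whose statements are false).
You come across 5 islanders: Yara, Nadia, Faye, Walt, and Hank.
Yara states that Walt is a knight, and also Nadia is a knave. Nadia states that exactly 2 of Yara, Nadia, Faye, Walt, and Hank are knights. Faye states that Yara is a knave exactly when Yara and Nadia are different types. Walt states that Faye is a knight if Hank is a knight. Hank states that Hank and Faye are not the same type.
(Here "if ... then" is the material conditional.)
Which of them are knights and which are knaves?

Suppose Yara is a knight. Then Yara's statement "Walt is a knight, and also Nadia is a knave" would have to be true. Checking the 16 ways to assign the others, none is consistent with every speaker.
(For instance, with Nadia=knave, Faye=knave, Walt=knave, Hank=knight, Yara's claim "Walt is a knight, and also Nadia is a knave" comes out false where it would need to be true.)
So Yara must be a knave, making "Walt is a knight, and also Nadia is a knave" false. Taking Yara=knave, Nadia=knave, Faye=knave, Walt=knave, Hank=knight, each remaining statement checks out:
  Nadia (knave): "exactly 2 of Yara, Nadia, Faye, Walt, and Hank are knights" — false. ✓
  Faye (knave): "Yara is a knave exactly when Yara and Nadia are different types" — false. ✓
  Walt (knave): "Faye is a knight if Hank is a knight" — false. ✓
  Hank (knight): "Hank and Faye are not the same type" — true. ✓
This is the unique consistent assignment.

Yara is a knave, Nadia is a knave, Faye is a knave, Walt is a knave, and Hank is a knight.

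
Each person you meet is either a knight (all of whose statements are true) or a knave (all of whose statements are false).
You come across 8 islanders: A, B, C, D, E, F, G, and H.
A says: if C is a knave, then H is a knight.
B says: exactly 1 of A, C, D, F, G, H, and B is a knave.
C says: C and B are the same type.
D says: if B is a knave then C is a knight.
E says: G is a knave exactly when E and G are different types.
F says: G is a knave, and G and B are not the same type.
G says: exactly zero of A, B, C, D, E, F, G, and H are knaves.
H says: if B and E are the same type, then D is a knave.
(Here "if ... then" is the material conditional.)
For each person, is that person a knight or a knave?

A is a knight, and the claim "if C is a knave, then H is a knight" is indeed True.
B (knight): "exactly 1 of A, C, D, F, G, H, and B is a knave" — True. ✓
C (knight): "C and B are the same type" — True. ✓
D (knight): "if B is a knave then C is a knight" — True. ✓
E is a knave, and the claim "G is a knave exactly when E and G are different types" is indeed False.
F is a knight, so "G is a knave, and G and B are not the same type" must be True — and it is.
G is a knave, and the claim "exactly zero of A, B, C, D, E, F, G, and H are knaves" is indeed False.
H (knight): "if B and E are the same type, then D is a knave" — True. ✓

Knights: A, B, C, D, F, and H. Knaves: E and G.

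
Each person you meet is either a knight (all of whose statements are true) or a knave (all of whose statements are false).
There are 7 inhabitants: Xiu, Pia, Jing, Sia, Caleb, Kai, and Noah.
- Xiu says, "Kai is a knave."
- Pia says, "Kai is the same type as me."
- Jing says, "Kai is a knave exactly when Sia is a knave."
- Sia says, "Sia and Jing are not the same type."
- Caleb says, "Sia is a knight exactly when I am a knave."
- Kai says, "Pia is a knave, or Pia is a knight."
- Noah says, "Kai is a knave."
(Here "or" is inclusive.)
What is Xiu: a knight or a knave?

Xiu is a knave.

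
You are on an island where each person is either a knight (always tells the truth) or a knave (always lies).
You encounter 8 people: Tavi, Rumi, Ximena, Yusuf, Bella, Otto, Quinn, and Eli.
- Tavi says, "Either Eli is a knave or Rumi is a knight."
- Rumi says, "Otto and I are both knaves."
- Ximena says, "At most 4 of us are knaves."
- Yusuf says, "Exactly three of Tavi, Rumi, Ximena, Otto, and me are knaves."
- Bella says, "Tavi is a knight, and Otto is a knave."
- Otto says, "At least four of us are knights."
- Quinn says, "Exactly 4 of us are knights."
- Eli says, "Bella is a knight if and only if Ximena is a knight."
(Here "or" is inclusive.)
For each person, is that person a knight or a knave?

Tavi is a knight, Rumi is a knave, Ximena is a knight, Yusuf is a knave, Bella is a knave, Otto is a knight, Quinn is a knight, and Eli is a knave.

Since Tavi is a knight, "either Eli is a knave or Rumi is a knight" needs to be true, which holds.
Rumi is a knave, and the claim "Otto and I are both knaves" is indeed False.
Ximena is a knight; "at most 4 of us are knaves" is true, as required.
Yusuf is a knave; "exactly three of Tavi, Rumi, Ximena, Otto, and me are knaves" is False, as required.
Bella is a knave; "Tavi is a knight, and Otto is a knave" is False, as required.
Otto is a knight; "at least four of us are knights" is true, as required.
Quinn (knight): "exactly 4 of us are knights" — true. ✓
Eli is a knave; "Bella is a knight if and only if Ximena is a knight" is False, as required.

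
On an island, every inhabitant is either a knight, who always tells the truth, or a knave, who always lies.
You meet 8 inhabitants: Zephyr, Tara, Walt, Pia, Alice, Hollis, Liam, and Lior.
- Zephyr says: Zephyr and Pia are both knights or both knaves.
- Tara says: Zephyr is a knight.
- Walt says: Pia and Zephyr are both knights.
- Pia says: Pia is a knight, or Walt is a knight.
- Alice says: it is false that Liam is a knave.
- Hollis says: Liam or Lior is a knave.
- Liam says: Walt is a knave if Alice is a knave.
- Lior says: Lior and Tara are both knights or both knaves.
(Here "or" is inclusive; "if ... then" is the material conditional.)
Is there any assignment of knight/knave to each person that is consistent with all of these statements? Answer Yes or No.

One consistent assignment: Zephyr=knight, Tara=knight, Walt=knight, Pia=knight, Alice=knight, Hollis=knight, Liam=knight, Lior=knave.

Yes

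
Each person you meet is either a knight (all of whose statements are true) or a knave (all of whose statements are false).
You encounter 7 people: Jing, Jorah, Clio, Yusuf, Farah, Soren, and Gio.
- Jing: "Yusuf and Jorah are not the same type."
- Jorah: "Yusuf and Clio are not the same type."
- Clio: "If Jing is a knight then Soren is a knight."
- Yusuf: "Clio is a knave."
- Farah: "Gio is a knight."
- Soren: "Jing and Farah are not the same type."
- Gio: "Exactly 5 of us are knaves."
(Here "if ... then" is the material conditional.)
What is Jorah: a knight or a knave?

Jorah is a knight.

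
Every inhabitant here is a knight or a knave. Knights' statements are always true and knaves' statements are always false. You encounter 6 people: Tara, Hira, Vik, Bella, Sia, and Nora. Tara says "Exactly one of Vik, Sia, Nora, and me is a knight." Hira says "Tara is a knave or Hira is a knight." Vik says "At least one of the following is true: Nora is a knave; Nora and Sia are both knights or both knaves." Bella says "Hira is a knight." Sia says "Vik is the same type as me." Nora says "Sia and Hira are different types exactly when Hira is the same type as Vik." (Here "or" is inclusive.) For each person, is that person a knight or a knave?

Tara is a knave; "exactly one of Vik, Sia, Nora, and me is a knight" is false, as required.
Since Hira is a knight, "Tara is a knave or Hira is a knight" needs to be true, which holds.
Vik is a knight; "at least one of the following is true: Nora is a knave; Nora and Sia are both knights or both knaves" is true, as required.
Bella is a knight, so "Hira is a knight" must be true — and it is.
Sia is a knight; "Vik is the same type as me" is true, as required.
Nora (knave): "Sia and Hira are different types exactly when Hira is the same type as Vik" — false. ✓

Tara is a knave, Hira is a knight, Vik is a knight, Bella is a knight, Sia is a knight, and Nora is a knave.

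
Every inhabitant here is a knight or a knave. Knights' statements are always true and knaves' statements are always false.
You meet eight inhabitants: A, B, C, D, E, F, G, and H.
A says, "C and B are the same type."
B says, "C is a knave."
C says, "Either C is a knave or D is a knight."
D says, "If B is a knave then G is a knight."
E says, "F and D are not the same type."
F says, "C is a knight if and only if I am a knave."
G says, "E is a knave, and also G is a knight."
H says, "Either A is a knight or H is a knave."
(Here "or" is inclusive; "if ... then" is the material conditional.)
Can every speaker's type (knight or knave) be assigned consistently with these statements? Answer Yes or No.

No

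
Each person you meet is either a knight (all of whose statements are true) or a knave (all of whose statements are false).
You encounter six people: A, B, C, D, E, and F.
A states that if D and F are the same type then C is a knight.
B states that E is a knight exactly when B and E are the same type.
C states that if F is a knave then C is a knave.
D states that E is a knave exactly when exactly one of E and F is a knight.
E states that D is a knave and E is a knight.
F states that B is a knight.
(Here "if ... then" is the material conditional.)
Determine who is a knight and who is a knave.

A is a knight, B is a knight, C is a knight, D is a knight, E is a knave, and F is a knight.

A (knight): "if D and F are the same type then C is a knight" — True. ✓
B is a knight, and the claim "E is a knight exactly when B and E are the same type" is indeed True.
Since C is a knight, "if F is a knave then C is a knave" needs to be True, which holds.
D is a knight, and the claim "E is a knave exactly when exactly one of E and F is a knight" is indeed True.
E is a knave, so "D is a knave and E is a knight" must be false — and it is.
F (knight): "B is a knight" — True. ✓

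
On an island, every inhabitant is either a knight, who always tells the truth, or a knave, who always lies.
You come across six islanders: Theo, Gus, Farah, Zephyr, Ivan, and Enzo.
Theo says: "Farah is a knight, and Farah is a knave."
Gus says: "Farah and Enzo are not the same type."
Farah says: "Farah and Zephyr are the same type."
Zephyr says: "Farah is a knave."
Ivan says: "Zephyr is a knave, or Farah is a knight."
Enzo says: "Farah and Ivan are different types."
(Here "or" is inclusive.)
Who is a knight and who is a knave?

Theo is a knave, Gus is a knave, Farah is a knave, Zephyr is a knight, Ivan is a knave, and Enzo is a knave.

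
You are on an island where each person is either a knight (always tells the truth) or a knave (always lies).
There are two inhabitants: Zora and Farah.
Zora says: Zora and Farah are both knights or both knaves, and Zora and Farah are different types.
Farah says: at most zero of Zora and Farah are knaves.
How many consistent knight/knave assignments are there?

1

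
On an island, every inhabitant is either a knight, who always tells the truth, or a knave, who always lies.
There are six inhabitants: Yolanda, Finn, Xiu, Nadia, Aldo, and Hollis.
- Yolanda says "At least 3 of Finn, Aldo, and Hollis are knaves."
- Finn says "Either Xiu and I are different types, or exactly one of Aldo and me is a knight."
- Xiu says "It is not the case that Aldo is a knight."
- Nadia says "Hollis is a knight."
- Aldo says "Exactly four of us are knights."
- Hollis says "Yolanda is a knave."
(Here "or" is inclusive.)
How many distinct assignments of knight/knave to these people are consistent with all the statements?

Consistent assignments:
  Yolanda=knave, Finn=knight, Xiu=knave, Nadia=knight, Aldo=knight, Hollis=knight

1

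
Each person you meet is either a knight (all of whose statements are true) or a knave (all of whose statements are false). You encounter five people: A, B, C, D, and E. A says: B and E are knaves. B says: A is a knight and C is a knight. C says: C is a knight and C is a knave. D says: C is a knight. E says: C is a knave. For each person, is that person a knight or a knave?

A is a knave, B is a knave, C is a knave, D is a knave, and E is a knight.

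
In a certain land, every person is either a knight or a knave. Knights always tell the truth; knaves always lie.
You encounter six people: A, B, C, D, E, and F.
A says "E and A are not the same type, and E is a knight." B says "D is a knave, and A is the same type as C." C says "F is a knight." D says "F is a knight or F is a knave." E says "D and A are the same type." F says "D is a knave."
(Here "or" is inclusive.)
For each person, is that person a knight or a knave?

A is a knave, B is a knave, C is a knave, D is a knight, E is a knave, and F is a knave.

A is a knave; "E and A are not the same type, and E is a knight" is False, as required.
B is a knave, and the claim "D is a knave, and A is the same type as C" is indeed False.
C is a knave; "F is a knight" is False, as required.
D is a knight, and the claim "F is a knight or F is a knave" is indeed True.
E (knave): "D and A are the same type" — False. ✓
F is a knave; "D is a knave" is False, as required.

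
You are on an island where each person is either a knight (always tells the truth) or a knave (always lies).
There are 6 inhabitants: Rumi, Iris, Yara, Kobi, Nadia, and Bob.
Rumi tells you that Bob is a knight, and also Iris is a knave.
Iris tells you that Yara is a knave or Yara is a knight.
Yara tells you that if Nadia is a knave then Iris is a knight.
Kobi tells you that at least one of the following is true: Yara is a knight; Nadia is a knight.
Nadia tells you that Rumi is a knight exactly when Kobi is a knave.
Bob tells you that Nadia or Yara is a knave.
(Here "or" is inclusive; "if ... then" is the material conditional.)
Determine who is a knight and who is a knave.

Rumi is a knave; "Bob is a knight, and also Iris is a knave" is false, as required.
Iris (knight): "Yara is a knave or Yara is a knight" — true. ✓
Yara is a knight, so "if Nadia is a knave then Iris is a knight" must be true — and it is.
Kobi is a knight, and the claim "at least one of the following is true: Yara is a knight; Nadia is a knight" is indeed true.
Nadia is a knight, so "Rumi is a knight exactly when Kobi is a knave" must be true — and it is.
Bob is a knave, and the claim "Nadia or Yara is a knave" is indeed false.

Rumi is a knave, Iris is a knight, Yara is a knight, Kobi is a knight, Nadia is a knight, and Bob is a knave.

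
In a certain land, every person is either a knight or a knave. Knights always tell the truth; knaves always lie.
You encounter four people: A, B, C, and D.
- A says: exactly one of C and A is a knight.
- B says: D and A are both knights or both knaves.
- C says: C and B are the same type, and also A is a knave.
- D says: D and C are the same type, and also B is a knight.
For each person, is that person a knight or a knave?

Suppose A is a knave. Then A's statement "exactly one of C and A is a knight" would have to be false. Checking the 8 ways to assign the others, none is consistent with every speaker.
(For instance, with B=knave, C=knave, D=knave, B's claim "D and A are both knights or both knaves" comes out true where it would need to be false.)
So A must be a knight, making "exactly one of C and A is a knight" true. Taking A=knight, B=knave, C=knave, D=knave, each remaining statement checks out:
  B (knave): "D and A are both knights or both knaves" — false. ✓
  C (knave): "C and B are the same type, and also A is a knave" — false. ✓
  D (knave): "D and C are the same type, and also B is a knight" — false. ✓
This is the unique consistent assignment.

A is a knight, B is a knave, C is a knave, and D is a knave.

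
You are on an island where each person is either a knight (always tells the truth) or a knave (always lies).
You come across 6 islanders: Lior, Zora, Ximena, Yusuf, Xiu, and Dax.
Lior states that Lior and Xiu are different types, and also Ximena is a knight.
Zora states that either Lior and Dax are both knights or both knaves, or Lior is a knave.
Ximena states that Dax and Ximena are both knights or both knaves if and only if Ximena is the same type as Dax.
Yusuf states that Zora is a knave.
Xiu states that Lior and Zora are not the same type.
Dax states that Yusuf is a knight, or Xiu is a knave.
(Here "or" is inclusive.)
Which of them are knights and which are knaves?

Lior is a knight, and the claim "Lior and Xiu are different types, and also Ximena is a knight" is indeed True.
Zora is a knight; "either Lior and Dax are both knights or both knaves, or Lior is a knave" is True, as required.
Ximena is a knight, and the claim "Dax and Ximena are both knights or both knaves if and only if Ximena is the same type as Dax" is indeed True.
Since Yusuf is a knave, "Zora is a knave" needs to be false, which holds.
Xiu is a knave, and the claim "Lior and Zora are not the same type" is indeed false.
Since Dax is a knight, "Yusuf is a knight, or Xiu is a knave" needs to be True, which holds.

Lior is a knight, Zora is a knight, Ximena is a knight, Yusuf is a knave, Xiu is a knave, and Dax is a knight.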